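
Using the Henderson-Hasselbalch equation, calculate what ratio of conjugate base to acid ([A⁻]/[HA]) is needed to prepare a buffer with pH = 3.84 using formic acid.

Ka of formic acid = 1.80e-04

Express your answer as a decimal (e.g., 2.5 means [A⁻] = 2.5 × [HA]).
[A⁻]/[HA] = 1.245

pKa = −log(1.80e-04) = 3.7447. pH = pKa + log([A⁻]/[HA]). 3.84 = 3.7447 + log(ratio). log(ratio) = 3.84 − 3.7447 = 0.0953. ratio = 10^(0.0953) = 1.245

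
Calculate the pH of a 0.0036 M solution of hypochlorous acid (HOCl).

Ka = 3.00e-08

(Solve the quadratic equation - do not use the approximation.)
pH = 4.98

x² + Ka×x - Ka×C = 0. Using quadratic formula: [H⁺] = 1.0377e-05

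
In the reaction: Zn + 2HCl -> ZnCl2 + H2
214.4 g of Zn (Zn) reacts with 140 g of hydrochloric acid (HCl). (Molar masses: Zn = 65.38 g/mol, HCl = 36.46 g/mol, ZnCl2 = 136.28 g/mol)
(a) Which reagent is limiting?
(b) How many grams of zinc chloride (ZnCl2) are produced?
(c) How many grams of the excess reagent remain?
(a) HCl, (b) 261.6 g, (c) 88.88 g

Moles of Zn = 214.4 g ÷ 65.38 g/mol = 3.27929 mol
Moles of HCl = 140 g ÷ 36.46 g/mol = 3.83982 mol
Moles ÷ coefficient: Zn: 3.27929/1 = 3.279, HCl: 3.83982/2 = 1.92
(a) HCl has the smaller value, so HCl is the limiting reagent.
(b) Moles of ZnCl2 = 3.83982 mol HCl × (1/2) = 1.91991 mol; mass = 1.91991 mol × 136.28 g/mol = 261.6 g
(c) Zn consumed = 3.83982 × (1/2) = 1.91991 mol; remaining = 3.27929 − 1.91991 = 1.35938 mol; mass = 1.35938 mol × 65.38 g/mol = 88.88 g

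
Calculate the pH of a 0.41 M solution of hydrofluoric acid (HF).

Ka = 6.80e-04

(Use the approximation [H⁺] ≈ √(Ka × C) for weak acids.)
pH = 1.78

[H⁺] = √(Ka × C) = √(6.80e-04 × 0.41) = 1.6697e-02. pH = -log(1.6697e-02)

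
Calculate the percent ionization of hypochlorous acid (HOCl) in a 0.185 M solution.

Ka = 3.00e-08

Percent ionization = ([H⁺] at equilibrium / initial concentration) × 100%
Percent ionization = 0.0403%

Let x = [H⁺]. Ka = x²/(C - x) ⇒ x² + (3.00e-08)x - (3.00e-08)(0.185) = 0. x = 7.4483e-05. Percent = (7.4483e-05/0.185) × 100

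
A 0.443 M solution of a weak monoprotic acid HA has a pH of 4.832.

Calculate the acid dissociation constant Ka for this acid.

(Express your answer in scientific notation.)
K_a = 4.89e-10

[H⁺] = 10^(−pH) = 10^(−4.832) = 1.472e-05 M. For HA ⇌ H⁺ + A⁻, Ka = x²/(C − x) = (1.472e-05)²/(0.443 − 1.472e-05) = 4.89e-10.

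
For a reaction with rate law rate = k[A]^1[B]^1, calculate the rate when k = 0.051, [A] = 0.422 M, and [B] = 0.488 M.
0.0105 M/s

rate = k·[A]^1·[B]^1 = 0.051·(0.422)^1·(0.488)^1 = 0.051·0.422·0.488 = 0.0105 M/s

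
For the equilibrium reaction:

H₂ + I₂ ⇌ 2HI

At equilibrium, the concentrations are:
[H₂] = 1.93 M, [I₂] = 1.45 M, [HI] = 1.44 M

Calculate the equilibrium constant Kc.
K_c = 0.7410

Kc = ([HI]^2) / ([H₂] × [I₂])
   = ((1.44)^2) / ((1.93)·(1.45))
   = 2.0736 / 2.7985 = 0.7410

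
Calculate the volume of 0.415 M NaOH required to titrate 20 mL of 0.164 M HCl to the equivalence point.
V_{base} = 7.9 mL

At equivalence: moles acid = moles base.
moles HCl = 0.164 M × 0.02 L = 0.00328 mol
V_NaOH = 0.00328 mol ÷ 0.415 M = 0.007904 L = 7.9 mL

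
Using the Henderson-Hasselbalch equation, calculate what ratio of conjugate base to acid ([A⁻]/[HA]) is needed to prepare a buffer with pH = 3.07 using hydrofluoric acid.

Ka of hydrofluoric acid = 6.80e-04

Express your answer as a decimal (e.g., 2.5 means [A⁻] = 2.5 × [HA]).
[A⁻]/[HA] = 0.799

pKa = −log(6.80e-04) = 3.1675. pH = pKa + log([A⁻]/[HA]). 3.07 = 3.1675 + log(ratio). log(ratio) = 3.07 − 3.1675 = -0.0975. ratio = 10^(-0.0975) = 0.799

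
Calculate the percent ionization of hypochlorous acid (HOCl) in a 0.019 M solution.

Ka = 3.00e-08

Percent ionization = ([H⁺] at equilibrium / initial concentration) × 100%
Percent ionization = 0.126%

Let x = [H⁺]. Ka = x²/(C - x) ⇒ x² + (3.00e-08)x - (3.00e-08)(0.019) = 0. x = 2.3860e-05. Percent = (2.3860e-05/0.019) × 100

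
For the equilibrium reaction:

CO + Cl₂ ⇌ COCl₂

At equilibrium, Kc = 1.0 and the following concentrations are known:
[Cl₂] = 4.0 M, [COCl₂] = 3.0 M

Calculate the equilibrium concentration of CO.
[CO] = 0.7500 M

Kc = ([COCl₂]) / ([CO] × [Cl₂]) = 1.0
[CO]^1 = (product terms)/(Kc · other reactant terms) = 3 / (1.0 · 4) = 0.75
[CO] = 0.7500 M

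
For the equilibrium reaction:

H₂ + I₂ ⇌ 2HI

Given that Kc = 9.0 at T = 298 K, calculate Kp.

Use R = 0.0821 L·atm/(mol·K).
K_p = 9.0000

Δn = (moles gaseous products) − (moles gaseous reactants) = 0
T = 298 K; RT = 0.0821 × 298 = 24.4658
Kp = Kc·(RT)^Δn = 9.0 × (24.4658)^0 = 9.0 × 1 = 9.0000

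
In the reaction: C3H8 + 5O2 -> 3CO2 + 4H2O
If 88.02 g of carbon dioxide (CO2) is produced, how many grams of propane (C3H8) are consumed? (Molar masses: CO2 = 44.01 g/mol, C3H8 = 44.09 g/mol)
Moles of CO2 = 88.02 g ÷ 44.01 g/mol = 2 mol
Mole ratio: 1 mol C3H8 / 3 mol CO2
Moles of C3H8 = 2 × (1/3) = 0.666667 mol
Mass of C3H8 = 0.666667 mol × 44.09 g/mol = 29.39 g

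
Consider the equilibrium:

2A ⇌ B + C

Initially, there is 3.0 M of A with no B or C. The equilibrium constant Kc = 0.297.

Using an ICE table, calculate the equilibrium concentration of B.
[B] = 0.782 M

ICE: [A] = 3.0 − 2x, [B] = [C] = x.
Kc = x²/(3.0 − 2x)² = 0.297 ⇒ √Kc = x/(3.0 − 2x).
x = √0.297·3.0/(1 + 2√0.297) = 0.54498·3.0/2.09 = 0.78228.
[B] = x = 0.782 M.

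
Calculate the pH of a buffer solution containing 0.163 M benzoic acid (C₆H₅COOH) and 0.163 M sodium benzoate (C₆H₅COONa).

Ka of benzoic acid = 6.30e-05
pH = 4.20

pKa = -log(6.30e-05) = 4.20. pH = pKa + log([A⁻]/[HA]) = 4.20 + log(0.163/0.163)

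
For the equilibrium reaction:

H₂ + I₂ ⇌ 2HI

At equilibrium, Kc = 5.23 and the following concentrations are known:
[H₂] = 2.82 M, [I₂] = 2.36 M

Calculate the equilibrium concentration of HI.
[HI] = 5.8997 M

Kc = ([HI]^2) / ([H₂] × [I₂]) = 5.23
[HI]^2 = Kc · (reactant terms)/(other product terms) = 5.23 · 6.6552 / 1 = 34.807
[HI] = (34.807)^(1/2) = 5.8997 M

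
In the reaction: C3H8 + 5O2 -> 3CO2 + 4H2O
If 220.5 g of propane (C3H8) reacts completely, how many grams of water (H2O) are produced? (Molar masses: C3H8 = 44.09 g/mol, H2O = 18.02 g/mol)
Moles of C3H8 = 220.5 g ÷ 44.09 g/mol = 5.00113 mol
Mole ratio: 4 mol H2O / 1 mol C3H8
Moles of H2O = 5.00113 × (4/1) = 20.0045 mol
Mass of H2O = 20.0045 mol × 18.02 g/mol = 360.5 g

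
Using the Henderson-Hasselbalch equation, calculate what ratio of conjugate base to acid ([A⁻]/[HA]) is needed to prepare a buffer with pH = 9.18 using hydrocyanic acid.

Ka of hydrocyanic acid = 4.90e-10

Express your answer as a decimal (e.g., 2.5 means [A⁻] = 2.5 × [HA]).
[A⁻]/[HA] = 0.742

pKa = −log(4.90e-10) = 9.3098. pH = pKa + log([A⁻]/[HA]). 9.18 = 9.3098 + log(ratio). log(ratio) = 9.18 − 9.3098 = -0.1298. ratio = 10^(-0.1298) = 0.742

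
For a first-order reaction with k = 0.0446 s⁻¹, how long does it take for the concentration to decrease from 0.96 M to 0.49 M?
15.08 s

From ln[A] = ln[A]₀ - k·t: t = ln([A]₀/[A])/k = ln(0.96/0.49)/0.0446 = ln(1.9592)/0.0446 = 0.6725/0.0446 = 15.08 s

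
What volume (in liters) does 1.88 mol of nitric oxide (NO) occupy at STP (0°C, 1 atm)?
At STP, 1 mol of gas occupies 22.4 L
Volume = 1.88 mol × 22.4 L/mol = 42.11 L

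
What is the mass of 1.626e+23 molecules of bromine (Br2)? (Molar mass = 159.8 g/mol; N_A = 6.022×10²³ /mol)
Moles = 1.626e+23 ÷ 6.022×10²³ = 0.27001 mol
Mass = 0.27001 mol × 159.8 g/mol = 43.15 g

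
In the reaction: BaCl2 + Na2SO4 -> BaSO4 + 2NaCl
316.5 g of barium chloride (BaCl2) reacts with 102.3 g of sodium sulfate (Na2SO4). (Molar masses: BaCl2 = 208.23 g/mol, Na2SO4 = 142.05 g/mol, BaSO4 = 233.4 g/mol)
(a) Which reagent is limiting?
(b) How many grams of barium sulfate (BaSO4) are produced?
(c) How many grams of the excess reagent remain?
(a) Na2SO4, (b) 168.1 g, (c) 166.5 g

Moles of BaCl2 = 316.5 g ÷ 208.23 g/mol = 1.51995 mol
Moles of Na2SO4 = 102.3 g ÷ 142.05 g/mol = 0.720169 mol
Moles ÷ coefficient: BaCl2: 1.51995/1 = 1.52, Na2SO4: 0.720169/1 = 0.7202
(a) Na2SO4 has the smaller value, so Na2SO4 is the limiting reagent.
(b) Moles of BaSO4 = 0.720169 mol Na2SO4 × (1/1) = 0.720169 mol; mass = 0.720169 mol × 233.4 g/mol = 168.1 g
(c) BaCl2 consumed = 0.720169 × (1/1) = 0.720169 mol; remaining = 1.51995 − 0.720169 = 0.799785 mol; mass = 0.799785 mol × 208.23 g/mol = 166.5 g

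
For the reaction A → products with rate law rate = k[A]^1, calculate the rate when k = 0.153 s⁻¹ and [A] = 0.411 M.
0.06288 M/s

rate = k·[A]^1 = 0.153·(0.411)^1 = 0.153·0.411 = 0.06288 M/s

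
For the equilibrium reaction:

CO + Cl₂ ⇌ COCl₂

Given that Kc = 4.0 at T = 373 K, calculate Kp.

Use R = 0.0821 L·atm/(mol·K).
K_p = 0.1306

Δn = (moles gaseous products) − (moles gaseous reactants) = -1
T = 373 K; RT = 0.0821 × 373 = 30.6233
Kp = Kc·(RT)^Δn = 4.0 × (30.6233)^-1 = 4.0 × 0.0326549 = 0.1306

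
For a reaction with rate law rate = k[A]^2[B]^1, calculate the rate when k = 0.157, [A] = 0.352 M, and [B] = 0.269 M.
0.005233 M/s

rate = k·[A]^2·[B]^1 = 0.157·(0.352)^2·(0.269)^1 = 0.157·0.123904·0.269 = 0.005233 M/s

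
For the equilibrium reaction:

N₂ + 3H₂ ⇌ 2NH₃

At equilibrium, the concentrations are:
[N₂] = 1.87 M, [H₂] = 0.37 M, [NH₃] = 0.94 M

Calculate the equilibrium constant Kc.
K_c = 9.3284

Kc = ([NH₃]^2) / ([N₂] × [H₂]^3)
   = ((0.94)^2) / ((1.87)·(0.37)^3)
   = 0.8836 / 0.094721 = 9.3284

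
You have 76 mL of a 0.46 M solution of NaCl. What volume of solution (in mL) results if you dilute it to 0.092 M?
Using M₁V₁ = M₂V₂:
0.46 × 76 = 0.092 × V₂
V₂ = (0.46 × 76) / 0.092 = 380 mL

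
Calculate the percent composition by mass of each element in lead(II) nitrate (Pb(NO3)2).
Pb: 62.56%, N: 8.46%, O: 28.98%

Molar mass of Pb(NO3)2 = 331.22 g/mol
% Pb = (1 × 207.2) / 331.22 × 100% = 207.2 / 331.22 × 100% = 62.56%
% N = (2 × 14.01) / 331.22 × 100% = 28.02 / 331.22 × 100% = 8.46%
% O = (6 × 16.0) / 331.22 × 100% = 96 / 331.22 × 100% = 28.98%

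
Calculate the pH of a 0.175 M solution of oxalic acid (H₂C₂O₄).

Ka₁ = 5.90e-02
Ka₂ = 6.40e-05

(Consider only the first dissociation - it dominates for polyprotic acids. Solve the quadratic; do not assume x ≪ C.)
pH = 1.12

x² + Ka₁·x − Ka₁·C = 0 with Ka₁ = 5.90e-02, C = 0.175.
x = (−Ka₁ + √(Ka₁² + 4·Ka₁·C))/2 = 7.6308e-02 M, so pH = 1.12.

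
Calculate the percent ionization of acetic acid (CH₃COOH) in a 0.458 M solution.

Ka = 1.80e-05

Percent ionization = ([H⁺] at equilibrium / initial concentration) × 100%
Percent ionization = 0.625%

Let x = [H⁺]. Ka = x²/(C - x) ⇒ x² + (1.80e-05)x - (1.80e-05)(0.458) = 0. x = 2.8623e-03. Percent = (2.8623e-03/0.458) × 100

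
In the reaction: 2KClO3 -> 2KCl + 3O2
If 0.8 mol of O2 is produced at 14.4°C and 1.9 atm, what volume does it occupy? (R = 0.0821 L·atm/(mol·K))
T = 14.4°C + 273.15 = 287.55 K
V = nRT/P = (0.8 × 0.0821 × 287.55) / 1.9
V = 9.94 L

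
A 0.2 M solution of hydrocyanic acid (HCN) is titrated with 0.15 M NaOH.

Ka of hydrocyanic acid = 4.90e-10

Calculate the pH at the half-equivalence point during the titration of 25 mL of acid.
pH = pKa = 9.31

At the half-equivalence point, [HA] = [A⁻], so by Henderson–Hasselbalch pH = pKa + log(1) = pKa.
pKa = −log(4.90e-10) = 9.31.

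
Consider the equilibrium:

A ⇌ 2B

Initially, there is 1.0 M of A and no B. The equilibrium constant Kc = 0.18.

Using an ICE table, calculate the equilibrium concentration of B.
[B] = 0.382 M

ICE: [A] = 1.0 − x, [B] = 2x.
Kc = (2x)²/(1.0 − x) = 0.18 ⇒ 4x² + 0.18x − 0.18 = 0.
x = (−0.18 + √(0.18² + 4·4·0.18))/(2·4) = (−0.18 + √2.9124)/8 = 0.19082.
[B] = 2x = 0.382 M.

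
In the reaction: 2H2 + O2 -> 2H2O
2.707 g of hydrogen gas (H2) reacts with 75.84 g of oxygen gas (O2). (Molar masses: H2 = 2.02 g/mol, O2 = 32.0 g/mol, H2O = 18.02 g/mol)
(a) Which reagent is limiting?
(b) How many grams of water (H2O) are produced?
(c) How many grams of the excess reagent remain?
(a) H2, (b) 24.15 g, (c) 54.4 g

Moles of H2 = 2.707 g ÷ 2.02 g/mol = 1.3401 mol
Moles of O2 = 75.84 g ÷ 32.0 g/mol = 2.37 mol
Moles ÷ coefficient: H2: 1.3401/2 = 0.67, O2: 2.37/1 = 2.37
(a) H2 has the smaller value, so H2 is the limiting reagent.
(b) Moles of H2O = 1.3401 mol H2 × (2/2) = 1.3401 mol; mass = 1.3401 mol × 18.02 g/mol = 24.15 g
(c) O2 consumed = 1.3401 × (1/2) = 0.67005 mol; remaining = 2.37 − 0.67005 = 1.69995 mol; mass = 1.69995 mol × 32.0 g/mol = 54.4 g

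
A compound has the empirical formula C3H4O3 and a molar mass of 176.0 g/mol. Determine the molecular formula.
Empirical formula mass of C3H4O3 = 88.06 g/mol
Multiplier = 176.0 / 88.06 ≈ 2
Molecular formula = (C3H4O3) × 2 = C6H8O6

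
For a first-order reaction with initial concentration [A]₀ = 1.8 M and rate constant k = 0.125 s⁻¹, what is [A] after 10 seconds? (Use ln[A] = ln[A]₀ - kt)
0.5157 M

ln[A] = ln[A]₀ - k·t = ln(1.8) - (0.125)·(10) = 0.5878 - 1.2500 = -0.6622
[A] = e^(-0.6622) = 0.5157 M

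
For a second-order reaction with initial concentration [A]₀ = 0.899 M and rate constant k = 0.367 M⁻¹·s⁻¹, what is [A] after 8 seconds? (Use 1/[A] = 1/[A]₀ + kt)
0.2470 M

1/[A] = 1/[A]₀ + k·t = 1/0.899 + (0.367)·(8) = 1.1123 + 2.9360 = 4.0483
[A] = 1/4.0483 = 0.2470 M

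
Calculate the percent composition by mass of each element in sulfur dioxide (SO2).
S: 50.05%, O: 49.95%

Molar mass of SO2 = 64.07 g/mol
% S = (1 × 32.07) / 64.07 × 100% = 32.07 / 64.07 × 100% = 50.05%
% O = (2 × 16.0) / 64.07 × 100% = 32 / 64.07 × 100% = 49.95%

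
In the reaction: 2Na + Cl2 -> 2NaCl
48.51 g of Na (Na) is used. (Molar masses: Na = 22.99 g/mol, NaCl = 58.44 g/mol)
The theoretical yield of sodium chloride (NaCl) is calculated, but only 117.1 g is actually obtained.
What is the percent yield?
Moles of Na = 48.51 g ÷ 22.99 g/mol = 2.11005 mol
Mole ratio: 2 mol NaCl / 2 mol Na
Moles of NaCl = 2.11005 × (2/2) = 2.11005 mol
Theoretical yield = 2.11005 mol × 58.44 g/mol = 123.31 g
Actual yield = 117.1 g
Percent yield = (117.1 / 123.31) × 100% = 95.0%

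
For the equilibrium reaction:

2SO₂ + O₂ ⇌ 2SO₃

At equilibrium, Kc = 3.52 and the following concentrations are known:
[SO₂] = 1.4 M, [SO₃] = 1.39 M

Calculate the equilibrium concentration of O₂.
[O₂] = 0.2800 M

Kc = ([SO₃]^2) / ([SO₂]^2 × [O₂]) = 3.52
[O₂]^1 = (product terms)/(Kc · other reactant terms) = 1.9321 / (3.52 · 1.96) = 0.28005
[O₂] = 0.2800 M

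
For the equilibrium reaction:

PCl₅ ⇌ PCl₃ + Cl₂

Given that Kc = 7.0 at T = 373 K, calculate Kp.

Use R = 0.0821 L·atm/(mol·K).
K_p = 214.3631

Δn = (moles gaseous products) − (moles gaseous reactants) = 1
T = 373 K; RT = 0.0821 × 373 = 30.6233
Kp = Kc·(RT)^Δn = 7.0 × (30.6233)^1 = 7.0 × 30.6233 = 214.3631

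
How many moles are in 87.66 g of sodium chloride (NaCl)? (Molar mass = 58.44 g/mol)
Moles = 87.66 g ÷ 58.44 g/mol = 1.5 mol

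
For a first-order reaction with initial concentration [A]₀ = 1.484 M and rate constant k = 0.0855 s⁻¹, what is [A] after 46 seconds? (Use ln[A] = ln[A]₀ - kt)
0.0291 M

ln[A] = ln[A]₀ - k·t = ln(1.484) - (0.0855)·(46) = 0.3947 - 3.9330 = -3.5383
[A] = e^(-3.5383) = 0.0291 M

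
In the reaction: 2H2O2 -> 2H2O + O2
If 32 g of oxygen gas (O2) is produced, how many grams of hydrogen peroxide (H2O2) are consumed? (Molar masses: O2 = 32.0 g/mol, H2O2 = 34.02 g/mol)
Moles of O2 = 32 g ÷ 32.0 g/mol = 1 mol
Mole ratio: 2 mol H2O2 / 1 mol O2
Moles of H2O2 = 1 × (2/1) = 2 mol
Mass of H2O2 = 2 mol × 34.02 g/mol = 68.04 g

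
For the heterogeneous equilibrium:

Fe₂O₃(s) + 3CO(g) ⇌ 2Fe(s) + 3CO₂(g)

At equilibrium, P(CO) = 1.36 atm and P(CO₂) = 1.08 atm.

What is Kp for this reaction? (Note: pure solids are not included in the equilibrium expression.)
K_p = 0.501

Solids (Fe₂O₃, Fe) are excluded.
Kp = P(CO₂)³/P(CO)³ = (1.08)³/(1.36)³ = 1.26/2.515 = 0.501.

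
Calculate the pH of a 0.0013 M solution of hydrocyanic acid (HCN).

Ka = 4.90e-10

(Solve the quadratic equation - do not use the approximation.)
pH = 6.10

x² + Ka×x - Ka×C = 0. Using quadratic formula: [H⁺] = 7.9788e-07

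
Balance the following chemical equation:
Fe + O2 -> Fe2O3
Balanced equation:
4Fe + 3O2 -> 2Fe2O3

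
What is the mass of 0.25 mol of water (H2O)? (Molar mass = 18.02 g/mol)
Mass = 0.25 mol × 18.02 g/mol = 4.505 g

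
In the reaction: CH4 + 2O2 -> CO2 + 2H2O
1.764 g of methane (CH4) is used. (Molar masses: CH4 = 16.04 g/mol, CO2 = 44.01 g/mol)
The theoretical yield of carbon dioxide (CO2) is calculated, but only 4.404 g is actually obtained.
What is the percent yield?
Moles of CH4 = 1.764 g ÷ 16.04 g/mol = 0.109975 mol
Mole ratio: 1 mol CO2 / 1 mol CH4
Moles of CO2 = 0.109975 × (1/1) = 0.109975 mol
Theoretical yield = 0.109975 mol × 44.01 g/mol = 4.84 g
Actual yield = 4.404 g
Percent yield = (4.404 / 4.84) × 100% = 91.0%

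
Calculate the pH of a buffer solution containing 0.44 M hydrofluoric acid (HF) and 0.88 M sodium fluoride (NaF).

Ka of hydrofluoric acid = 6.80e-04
pH = 3.47

pKa = -log(6.80e-04) = 3.17. pH = pKa + log([A⁻]/[HA]) = 3.17 + log(0.88/0.44)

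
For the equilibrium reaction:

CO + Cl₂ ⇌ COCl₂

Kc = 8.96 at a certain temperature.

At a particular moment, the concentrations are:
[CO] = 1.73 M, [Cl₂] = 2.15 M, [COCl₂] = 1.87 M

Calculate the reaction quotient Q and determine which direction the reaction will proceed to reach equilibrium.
Q = 0.503, Q < K, reaction proceeds forward (toward products)

Q = ([COCl₂]) / ([CO] × [Cl₂])
  = ((1.87)) / ((1.73)·(2.15)) = 1.87/3.7195 = 0.5028
Since Q = 0.5028 < Kc = 8.96, the reaction proceeds forward (toward products) to reach equilibrium.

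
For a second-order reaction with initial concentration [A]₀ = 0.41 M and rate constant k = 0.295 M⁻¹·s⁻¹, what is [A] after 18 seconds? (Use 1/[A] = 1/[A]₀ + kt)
0.1290 M

1/[A] = 1/[A]₀ + k·t = 1/0.41 + (0.295)·(18) = 2.4390 + 5.3100 = 7.7490
[A] = 1/7.7490 = 0.1290 M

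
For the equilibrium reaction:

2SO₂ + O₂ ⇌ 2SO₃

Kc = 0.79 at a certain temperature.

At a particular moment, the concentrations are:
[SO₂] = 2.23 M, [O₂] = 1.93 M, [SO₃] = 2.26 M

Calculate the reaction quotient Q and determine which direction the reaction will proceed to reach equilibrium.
Q = 0.532, Q < K, reaction proceeds forward (toward products)

Q = ([SO₃]^2) / ([SO₂]^2 × [O₂])
  = ((2.26)^2) / ((2.23)^2·(1.93)) = 5.1076/9.5977 = 0.5322
Since Q = 0.5322 < Kc = 0.79, the reaction proceeds forward (toward products) to reach equilibrium.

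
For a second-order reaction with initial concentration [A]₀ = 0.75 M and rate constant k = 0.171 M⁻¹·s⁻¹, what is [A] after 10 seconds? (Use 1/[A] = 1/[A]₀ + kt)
0.3286 M

1/[A] = 1/[A]₀ + k·t = 1/0.75 + (0.171)·(10) = 1.3333 + 1.7100 = 3.0433
[A] = 1/3.0433 = 0.3286 M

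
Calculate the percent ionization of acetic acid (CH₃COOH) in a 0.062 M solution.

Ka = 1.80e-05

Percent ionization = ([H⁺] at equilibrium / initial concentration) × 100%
Percent ionization = 1.69%

Let x = [H⁺]. Ka = x²/(C - x) ⇒ x² + (1.80e-05)x - (1.80e-05)(0.062) = 0. x = 1.0474e-03. Percent = (1.0474e-03/0.062) × 100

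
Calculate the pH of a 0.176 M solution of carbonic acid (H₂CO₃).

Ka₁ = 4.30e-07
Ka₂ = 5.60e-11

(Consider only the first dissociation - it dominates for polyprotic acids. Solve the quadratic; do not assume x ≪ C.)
pH = 3.56

x² + Ka₁·x − Ka₁·C = 0 with Ka₁ = 4.30e-07, C = 0.176.
x = (−Ka₁ + √(Ka₁² + 4·Ka₁·C))/2 = 2.7489e-04 M, so pH = 3.56.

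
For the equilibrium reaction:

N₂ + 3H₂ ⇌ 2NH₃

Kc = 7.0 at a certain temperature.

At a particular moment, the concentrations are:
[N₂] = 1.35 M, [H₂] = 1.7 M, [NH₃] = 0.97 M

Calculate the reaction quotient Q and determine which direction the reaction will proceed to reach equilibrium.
Q = 0.142, Q < K, reaction proceeds forward (toward products)

Q = ([NH₃]^2) / ([N₂] × [H₂]^3)
  = ((0.97)^2) / ((1.35)·(1.7)^3) = 0.9409/6.6325 = 0.1419
Since Q = 0.1419 < Kc = 7.0, the reaction proceeds forward (toward products) to reach equilibrium.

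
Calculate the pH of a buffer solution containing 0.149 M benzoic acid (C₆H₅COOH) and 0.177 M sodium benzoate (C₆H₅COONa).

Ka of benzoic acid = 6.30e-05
pH = 4.28

pKa = -log(6.30e-05) = 4.20. pH = pKa + log([A⁻]/[HA]) = 4.20 + log(0.177/0.149)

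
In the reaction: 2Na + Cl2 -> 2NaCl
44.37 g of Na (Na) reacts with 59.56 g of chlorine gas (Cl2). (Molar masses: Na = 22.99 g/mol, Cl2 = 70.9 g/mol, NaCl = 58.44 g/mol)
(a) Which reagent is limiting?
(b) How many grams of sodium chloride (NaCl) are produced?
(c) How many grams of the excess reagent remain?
(a) Cl2, (b) 98.19 g, (c) 5.744 g

Moles of Na = 44.37 g ÷ 22.99 g/mol = 1.92997 mol
Moles of Cl2 = 59.56 g ÷ 70.9 g/mol = 0.840056 mol
Moles ÷ coefficient: Na: 1.92997/2 = 0.965, Cl2: 0.840056/1 = 0.8401
(a) Cl2 has the smaller value, so Cl2 is the limiting reagent.
(b) Moles of NaCl = 0.840056 mol Cl2 × (2/1) = 1.68011 mol; mass = 1.68011 mol × 58.44 g/mol = 98.19 g
(c) Na consumed = 0.840056 × (2/1) = 1.68011 mol; remaining = 1.92997 − 1.68011 = 0.249857 mol; mass = 0.249857 mol × 22.99 g/mol = 5.744 g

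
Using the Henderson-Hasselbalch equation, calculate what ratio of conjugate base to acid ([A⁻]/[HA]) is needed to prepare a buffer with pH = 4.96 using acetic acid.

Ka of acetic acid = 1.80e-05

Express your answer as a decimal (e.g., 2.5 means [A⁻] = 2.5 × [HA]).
[A⁻]/[HA] = 1.642

pKa = −log(1.80e-05) = 4.7447. pH = pKa + log([A⁻]/[HA]). 4.96 = 4.7447 + log(ratio). log(ratio) = 4.96 − 4.7447 = 0.2153. ratio = 10^(0.2153) = 1.642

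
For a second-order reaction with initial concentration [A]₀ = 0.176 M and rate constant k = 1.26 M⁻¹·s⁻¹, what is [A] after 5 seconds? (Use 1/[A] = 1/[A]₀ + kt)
0.0835 M

1/[A] = 1/[A]₀ + k·t = 1/0.176 + (1.26)·(5) = 5.6818 + 6.3000 = 11.9818
[A] = 1/11.9818 = 0.0835 M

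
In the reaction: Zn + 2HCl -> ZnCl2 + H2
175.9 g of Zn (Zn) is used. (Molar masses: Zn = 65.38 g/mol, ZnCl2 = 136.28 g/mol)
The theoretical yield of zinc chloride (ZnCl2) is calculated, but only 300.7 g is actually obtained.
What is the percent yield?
Moles of Zn = 175.9 g ÷ 65.38 g/mol = 2.69043 mol
Mole ratio: 1 mol ZnCl2 / 1 mol Zn
Moles of ZnCl2 = 2.69043 × (1/1) = 2.69043 mol
Theoretical yield = 2.69043 mol × 136.28 g/mol = 366.65 g
Actual yield = 300.7 g
Percent yield = (300.7 / 366.65) × 100% = 82.0%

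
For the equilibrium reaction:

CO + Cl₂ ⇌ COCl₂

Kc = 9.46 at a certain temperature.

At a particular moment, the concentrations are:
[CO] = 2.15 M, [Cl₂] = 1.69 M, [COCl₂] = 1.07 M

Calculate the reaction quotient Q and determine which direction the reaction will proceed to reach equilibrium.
Q = 0.294, Q < K, reaction proceeds forward (toward products)

Q = ([COCl₂]) / ([CO] × [Cl₂])
  = ((1.07)) / ((2.15)·(1.69)) = 1.07/3.6335 = 0.2945
Since Q = 0.2945 < Kc = 9.46, the reaction proceeds forward (toward products) to reach equilibrium.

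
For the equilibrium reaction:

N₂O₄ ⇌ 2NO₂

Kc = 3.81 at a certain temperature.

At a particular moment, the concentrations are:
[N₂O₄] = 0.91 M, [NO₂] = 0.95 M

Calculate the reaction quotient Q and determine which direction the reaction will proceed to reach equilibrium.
Q = 0.992, Q < K, reaction proceeds forward (toward products)

Q = ([NO₂]^2) / ([N₂O₄])
  = ((0.95)^2) / ((0.91)) = 0.9025/0.91 = 0.9918
Since Q = 0.9918 < Kc = 3.81, the reaction proceeds forward (toward products) to reach equilibrium.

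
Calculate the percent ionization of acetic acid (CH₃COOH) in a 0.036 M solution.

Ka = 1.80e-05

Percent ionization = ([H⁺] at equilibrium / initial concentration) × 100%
Percent ionization = 2.21%

Let x = [H⁺]. Ka = x²/(C - x) ⇒ x² + (1.80e-05)x - (1.80e-05)(0.036) = 0. x = 7.9603e-04. Percent = (7.9603e-04/0.036) × 100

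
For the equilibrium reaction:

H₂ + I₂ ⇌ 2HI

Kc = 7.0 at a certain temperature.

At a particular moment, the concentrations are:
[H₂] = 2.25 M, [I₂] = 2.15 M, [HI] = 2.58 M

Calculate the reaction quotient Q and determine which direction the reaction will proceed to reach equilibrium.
Q = 1.376, Q < K, reaction proceeds forward (toward products)

Q = ([HI]^2) / ([H₂] × [I₂])
  = ((2.58)^2) / ((2.25)·(2.15)) = 6.6564/4.8375 = 1.376
Since Q = 1.376 < Kc = 7.0, the reaction proceeds forward (toward products) to reach equilibrium.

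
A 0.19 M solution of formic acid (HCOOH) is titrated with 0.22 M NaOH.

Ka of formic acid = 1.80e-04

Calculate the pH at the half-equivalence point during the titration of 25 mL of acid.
pH = pKa = 3.74

At the half-equivalence point, [HA] = [A⁻], so by Henderson–Hasselbalch pH = pKa + log(1) = pKa.
pKa = −log(1.80e-04) = 3.74.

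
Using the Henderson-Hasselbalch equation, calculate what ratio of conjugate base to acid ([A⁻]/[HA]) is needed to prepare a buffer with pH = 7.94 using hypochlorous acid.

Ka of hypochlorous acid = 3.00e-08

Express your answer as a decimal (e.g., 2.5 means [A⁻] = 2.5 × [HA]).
[A⁻]/[HA] = 2.613

pKa = −log(3.00e-08) = 7.5229. pH = pKa + log([A⁻]/[HA]). 7.94 = 7.5229 + log(ratio). log(ratio) = 7.94 − 7.5229 = 0.4171. ratio = 10^(0.4171) = 2.613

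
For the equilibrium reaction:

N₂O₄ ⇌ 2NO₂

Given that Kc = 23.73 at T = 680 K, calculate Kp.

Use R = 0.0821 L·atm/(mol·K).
K_p = 1.32e+03

Δn = (moles gaseous products) − (moles gaseous reactants) = 1
T = 680 K; RT = 0.0821 × 680 = 55.828
Kp = Kc·(RT)^Δn = 23.73 × (55.828)^1 = 23.73 × 55.828 = 1.32e+03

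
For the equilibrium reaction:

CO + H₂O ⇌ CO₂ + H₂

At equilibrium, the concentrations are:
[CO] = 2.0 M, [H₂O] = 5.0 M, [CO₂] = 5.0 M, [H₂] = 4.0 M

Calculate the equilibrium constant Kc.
K_c = 2.0000

Kc = ([CO₂] × [H₂]) / ([CO] × [H₂O])
   = ((5.0)·(4.0)) / ((2.0)·(5.0))
   = 20 / 10 = 2.0000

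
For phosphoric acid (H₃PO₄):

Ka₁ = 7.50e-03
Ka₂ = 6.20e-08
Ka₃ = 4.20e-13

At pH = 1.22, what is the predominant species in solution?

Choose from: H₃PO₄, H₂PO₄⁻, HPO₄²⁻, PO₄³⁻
H₃PO₄

pKa1 = 2.12, pKa2 = 7.21, pKa3 = 12.38. Each pKa is the crossover between adjacent species; pH = 1.22 lies in the region where H₃PO₄ predominates.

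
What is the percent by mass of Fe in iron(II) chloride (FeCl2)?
Mass of Fe in formula = 55.85 × 1 = 55.85 g/mol
Molar mass = 126.75 g/mol
% Fe = (55.85/126.75) × 100% = 44.06%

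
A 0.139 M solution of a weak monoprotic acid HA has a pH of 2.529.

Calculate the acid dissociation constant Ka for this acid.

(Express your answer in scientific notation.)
K_a = 6.43e-05

[H⁺] = 10^(−pH) = 10^(−2.529) = 2.958e-03 M. For HA ⇌ H⁺ + A⁻, Ka = x²/(C − x) = (2.958e-03)²/(0.139 − 2.958e-03) = 6.43e-05.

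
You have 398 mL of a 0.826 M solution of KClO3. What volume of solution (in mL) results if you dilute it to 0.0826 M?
Using M₁V₁ = M₂V₂:
0.826 × 398 = 0.0826 × V₂
V₂ = (0.826 × 398) / 0.0826 = 3980 mL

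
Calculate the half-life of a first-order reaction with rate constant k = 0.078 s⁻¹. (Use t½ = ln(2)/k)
8.89 s

t½ = ln(2)/k = 0.6931/0.078 = 8.89 s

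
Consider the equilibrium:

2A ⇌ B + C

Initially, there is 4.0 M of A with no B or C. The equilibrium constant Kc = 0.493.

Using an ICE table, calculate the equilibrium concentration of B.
[B] = 1.168 M

ICE: [A] = 4.0 − 2x, [B] = [C] = x.
Kc = x²/(4.0 − 2x)² = 0.493 ⇒ √Kc = x/(4.0 − 2x).
x = √0.493·4.0/(1 + 2√0.493) = 0.70214·4.0/2.4043 = 1.1681.
[B] = x = 1.168 M.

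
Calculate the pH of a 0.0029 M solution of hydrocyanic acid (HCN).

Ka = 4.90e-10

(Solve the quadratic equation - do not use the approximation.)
pH = 5.92

x² + Ka×x - Ka×C = 0. Using quadratic formula: [H⁺] = 1.1918e-06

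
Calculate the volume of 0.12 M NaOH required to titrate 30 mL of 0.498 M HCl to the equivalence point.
V_{base} = 124.5 mL

At equivalence: moles acid = moles base.
moles HCl = 0.498 M × 0.03 L = 0.01494 mol
V_NaOH = 0.01494 mol ÷ 0.12 M = 0.1245 L = 124.5 mL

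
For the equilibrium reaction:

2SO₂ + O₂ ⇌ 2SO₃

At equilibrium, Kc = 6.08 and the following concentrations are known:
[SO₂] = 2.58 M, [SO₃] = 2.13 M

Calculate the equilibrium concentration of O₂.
[O₂] = 0.1121 M

Kc = ([SO₃]^2) / ([SO₂]^2 × [O₂]) = 6.08
[O₂]^1 = (product terms)/(Kc · other reactant terms) = 4.5369 / (6.08 · 6.6564) = 0.1121
[O₂] = 0.1121 M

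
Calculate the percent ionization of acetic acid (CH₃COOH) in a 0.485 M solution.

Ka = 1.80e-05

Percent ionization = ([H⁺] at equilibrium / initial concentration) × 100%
Percent ionization = 0.607%

Let x = [H⁺]. Ka = x²/(C - x) ⇒ x² + (1.80e-05)x - (1.80e-05)(0.485) = 0. x = 2.9457e-03. Percent = (2.9457e-03/0.485) × 100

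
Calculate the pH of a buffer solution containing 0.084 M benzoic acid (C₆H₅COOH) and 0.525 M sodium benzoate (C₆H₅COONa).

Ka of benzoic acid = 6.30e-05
pH = 5.00

pKa = -log(6.30e-05) = 4.20. pH = pKa + log([A⁻]/[HA]) = 4.20 + log(0.525/0.084)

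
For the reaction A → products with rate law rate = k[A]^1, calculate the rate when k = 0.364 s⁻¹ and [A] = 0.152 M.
0.05533 M/s

rate = k·[A]^1 = 0.364·(0.152)^1 = 0.364·0.152 = 0.05533 M/s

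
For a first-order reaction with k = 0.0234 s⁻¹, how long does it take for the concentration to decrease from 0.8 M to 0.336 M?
37.07 s

From ln[A] = ln[A]₀ - k·t: t = ln([A]₀/[A])/k = ln(0.8/0.336)/0.0234 = ln(2.3810)/0.0234 = 0.8675/0.0234 = 37.07 s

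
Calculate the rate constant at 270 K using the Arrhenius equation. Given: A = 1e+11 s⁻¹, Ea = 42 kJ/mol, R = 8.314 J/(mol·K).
7.49e+02 s⁻¹

k = A·exp(-Ea/(R·T)) = 1e+11·exp(-42000/(8.314·270)) = 1e+11·exp(-18.7101) = 1e+11·7.4872e-09 = 7.49e+02 s⁻¹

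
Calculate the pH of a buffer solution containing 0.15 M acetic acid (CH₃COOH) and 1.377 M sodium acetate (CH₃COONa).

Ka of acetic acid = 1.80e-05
pH = 5.71

pKa = -log(1.80e-05) = 4.74. pH = pKa + log([A⁻]/[HA]) = 4.74 + log(1.377/0.15)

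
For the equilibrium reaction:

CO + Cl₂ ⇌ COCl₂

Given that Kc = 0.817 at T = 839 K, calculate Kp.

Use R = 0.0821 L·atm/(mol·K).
K_p = 0.0119

Δn = (moles gaseous products) − (moles gaseous reactants) = -1
T = 839 K; RT = 0.0821 × 839 = 68.8819
Kp = Kc·(RT)^Δn = 0.817 × (68.8819)^-1 = 0.817 × 0.0145176 = 0.0119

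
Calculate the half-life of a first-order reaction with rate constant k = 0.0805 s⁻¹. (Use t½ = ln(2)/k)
8.61 s

t½ = ln(2)/k = 0.6931/0.0805 = 8.61 s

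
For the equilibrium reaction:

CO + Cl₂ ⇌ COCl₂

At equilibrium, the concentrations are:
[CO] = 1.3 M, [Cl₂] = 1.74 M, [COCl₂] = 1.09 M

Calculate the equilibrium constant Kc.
K_c = 0.4819

Kc = ([COCl₂]) / ([CO] × [Cl₂])
   = ((1.09)) / ((1.3)·(1.74))
   = 1.09 / 2.262 = 0.4819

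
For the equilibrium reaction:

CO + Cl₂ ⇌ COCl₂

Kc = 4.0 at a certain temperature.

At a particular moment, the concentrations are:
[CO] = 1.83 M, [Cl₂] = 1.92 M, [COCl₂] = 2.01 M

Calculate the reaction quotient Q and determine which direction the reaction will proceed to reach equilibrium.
Q = 0.572, Q < K, reaction proceeds forward (toward products)

Q = ([COCl₂]) / ([CO] × [Cl₂])
  = ((2.01)) / ((1.83)·(1.92)) = 2.01/3.5136 = 0.5721
Since Q = 0.5721 < Kc = 4.0, the reaction proceeds forward (toward products) to reach equilibrium.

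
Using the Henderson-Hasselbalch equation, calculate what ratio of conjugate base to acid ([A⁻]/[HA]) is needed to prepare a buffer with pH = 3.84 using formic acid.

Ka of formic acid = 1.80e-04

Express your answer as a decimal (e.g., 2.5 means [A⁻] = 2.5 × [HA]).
[A⁻]/[HA] = 1.245

pKa = −log(1.80e-04) = 3.7447. pH = pKa + log([A⁻]/[HA]). 3.84 = 3.7447 + log(ratio). log(ratio) = 3.84 − 3.7447 = 0.0953. ratio = 10^(0.0953) = 1.245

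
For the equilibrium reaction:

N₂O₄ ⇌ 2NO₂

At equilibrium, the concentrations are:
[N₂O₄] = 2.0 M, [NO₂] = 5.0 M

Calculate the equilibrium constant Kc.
K_c = 12.5000

Kc = ([NO₂]^2) / ([N₂O₄])
   = ((5.0)^2) / ((2.0))
   = 25 / 2 = 12.5000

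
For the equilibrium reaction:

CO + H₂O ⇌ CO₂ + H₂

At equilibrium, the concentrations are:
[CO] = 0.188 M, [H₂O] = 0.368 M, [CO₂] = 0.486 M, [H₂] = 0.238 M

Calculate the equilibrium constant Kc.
K_c = 1.6719

Kc = ([CO₂] × [H₂]) / ([CO] × [H₂O])
   = ((0.486)·(0.238)) / ((0.188)·(0.368))
   = 0.11567 / 0.069184 = 1.6719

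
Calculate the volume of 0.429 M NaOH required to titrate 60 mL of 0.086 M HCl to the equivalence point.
V_{base} = 12.0 mL

At equivalence: moles acid = moles base.
moles HCl = 0.086 M × 0.06 L = 0.00516 mol
V_NaOH = 0.00516 mol ÷ 0.429 M = 0.01203 L = 12.0 mL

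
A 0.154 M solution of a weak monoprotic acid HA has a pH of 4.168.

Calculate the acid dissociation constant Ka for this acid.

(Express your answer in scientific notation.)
K_a = 3.00e-08

[H⁺] = 10^(−pH) = 10^(−4.168) = 6.792e-05 M. For HA ⇌ H⁺ + A⁻, Ka = x²/(C − x) = (6.792e-05)²/(0.154 − 6.792e-05) = 3.00e-08.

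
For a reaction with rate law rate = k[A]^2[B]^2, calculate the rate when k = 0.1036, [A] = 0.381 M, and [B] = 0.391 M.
0.002299 M/s

rate = k·[A]^2·[B]^2 = 0.1036·(0.381)^2·(0.391)^2 = 0.1036·0.145161·0.152881 = 0.002299 M/s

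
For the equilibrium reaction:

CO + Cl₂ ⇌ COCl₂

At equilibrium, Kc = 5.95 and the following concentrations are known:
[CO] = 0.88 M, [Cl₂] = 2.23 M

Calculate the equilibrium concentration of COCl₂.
[COCl₂] = 11.6763 M

Kc = ([COCl₂]) / ([CO] × [Cl₂]) = 5.95
[COCl₂]^1 = Kc · (reactant terms)/(other product terms) = 5.95 · 1.9624 / 1 = 11.676
[COCl₂] = 11.6763 M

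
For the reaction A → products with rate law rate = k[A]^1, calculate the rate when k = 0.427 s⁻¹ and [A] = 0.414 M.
0.1768 M/s

rate = k·[A]^1 = 0.427·(0.414)^1 = 0.427·0.414 = 0.1768 M/s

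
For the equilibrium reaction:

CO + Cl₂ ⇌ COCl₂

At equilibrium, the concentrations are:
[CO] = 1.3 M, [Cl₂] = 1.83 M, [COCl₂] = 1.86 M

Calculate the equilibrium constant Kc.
K_c = 0.7818

Kc = ([COCl₂]) / ([CO] × [Cl₂])
   = ((1.86)) / ((1.3)·(1.83))
   = 1.86 / 2.379 = 0.7818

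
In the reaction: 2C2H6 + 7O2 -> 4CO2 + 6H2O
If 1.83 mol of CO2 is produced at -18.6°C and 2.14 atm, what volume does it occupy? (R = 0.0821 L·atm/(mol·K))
T = -18.6°C + 273.15 = 254.55 K
V = nRT/P = (1.83 × 0.0821 × 254.55) / 2.14
V = 17.87 L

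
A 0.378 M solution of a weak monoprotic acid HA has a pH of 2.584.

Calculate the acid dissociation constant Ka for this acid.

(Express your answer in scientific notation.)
K_a = 1.81e-05

[H⁺] = 10^(−pH) = 10^(−2.584) = 2.606e-03 M. For HA ⇌ H⁺ + A⁻, Ka = x²/(C − x) = (2.606e-03)²/(0.378 − 2.606e-03) = 1.81e-05.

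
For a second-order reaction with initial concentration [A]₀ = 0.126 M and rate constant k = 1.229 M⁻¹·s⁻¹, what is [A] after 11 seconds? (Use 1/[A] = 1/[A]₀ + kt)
0.0466 M

1/[A] = 1/[A]₀ + k·t = 1/0.126 + (1.229)·(11) = 7.9365 + 13.5190 = 21.4555
[A] = 1/21.4555 = 0.0466 M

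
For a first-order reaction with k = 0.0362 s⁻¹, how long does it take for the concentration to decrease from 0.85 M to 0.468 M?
16.49 s

From ln[A] = ln[A]₀ - k·t: t = ln([A]₀/[A])/k = ln(0.85/0.468)/0.0362 = ln(1.8162)/0.0362 = 0.5968/0.0362 = 16.49 s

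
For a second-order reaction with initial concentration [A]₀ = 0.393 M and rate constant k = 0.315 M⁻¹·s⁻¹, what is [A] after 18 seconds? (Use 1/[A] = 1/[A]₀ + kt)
0.1217 M

1/[A] = 1/[A]₀ + k·t = 1/0.393 + (0.315)·(18) = 2.5445 + 5.6700 = 8.2145
[A] = 1/8.2145 = 0.1217 M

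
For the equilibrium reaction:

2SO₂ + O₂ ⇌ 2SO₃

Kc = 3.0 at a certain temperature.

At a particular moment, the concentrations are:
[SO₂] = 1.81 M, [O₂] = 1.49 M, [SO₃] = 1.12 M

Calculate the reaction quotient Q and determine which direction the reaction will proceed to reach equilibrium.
Q = 0.257, Q < K, reaction proceeds forward (toward products)

Q = ([SO₃]^2) / ([SO₂]^2 × [O₂])
  = ((1.12)^2) / ((1.81)^2·(1.49)) = 1.2544/4.8814 = 0.257
Since Q = 0.257 < Kc = 3.0, the reaction proceeds forward (toward products) to reach equilibrium.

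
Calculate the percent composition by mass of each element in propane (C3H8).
C: 81.72%, H: 18.29%

Molar mass of C3H8 = 44.09 g/mol
% C = (3 × 12.01) / 44.09 × 100% = 36.03 / 44.09 × 100% = 81.72%
% H = (8 × 1.008) / 44.09 × 100% = 8.064 / 44.09 × 100% = 18.29%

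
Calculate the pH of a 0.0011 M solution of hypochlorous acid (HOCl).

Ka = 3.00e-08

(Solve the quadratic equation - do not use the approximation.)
pH = 5.24

x² + Ka×x - Ka×C = 0. Using quadratic formula: [H⁺] = 5.7296e-06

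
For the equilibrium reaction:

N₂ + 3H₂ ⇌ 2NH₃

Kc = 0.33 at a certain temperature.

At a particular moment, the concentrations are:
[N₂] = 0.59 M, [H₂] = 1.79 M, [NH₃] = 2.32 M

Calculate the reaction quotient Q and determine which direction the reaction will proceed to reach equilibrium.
Q = 1.591, Q > K, reaction proceeds reverse (toward reactants)

Q = ([NH₃]^2) / ([N₂] × [H₂]^3)
  = ((2.32)^2) / ((0.59)·(1.79)^3) = 5.3824/3.3839 = 1.591
Since Q = 1.591 > Kc = 0.33, the reaction proceeds reverse (toward reactants) to reach equilibrium.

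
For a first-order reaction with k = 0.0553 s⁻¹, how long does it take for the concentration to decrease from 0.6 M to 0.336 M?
10.48 s

From ln[A] = ln[A]₀ - k·t: t = ln([A]₀/[A])/k = ln(0.6/0.336)/0.0553 = ln(1.7857)/0.0553 = 0.5798/0.0553 = 10.48 s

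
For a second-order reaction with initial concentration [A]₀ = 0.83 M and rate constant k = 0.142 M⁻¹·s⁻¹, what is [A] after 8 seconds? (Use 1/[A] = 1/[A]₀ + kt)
0.4272 M

1/[A] = 1/[A]₀ + k·t = 1/0.83 + (0.142)·(8) = 1.2048 + 1.1360 = 2.3408
[A] = 1/2.3408 = 0.4272 M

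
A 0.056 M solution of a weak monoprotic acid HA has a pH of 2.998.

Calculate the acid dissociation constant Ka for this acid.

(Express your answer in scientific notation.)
K_a = 1.84e-05

[H⁺] = 10^(−pH) = 10^(−2.998) = 1.005e-03 M. For HA ⇌ H⁺ + A⁻, Ka = x²/(C − x) = (1.005e-03)²/(0.056 − 1.005e-03) = 1.84e-05.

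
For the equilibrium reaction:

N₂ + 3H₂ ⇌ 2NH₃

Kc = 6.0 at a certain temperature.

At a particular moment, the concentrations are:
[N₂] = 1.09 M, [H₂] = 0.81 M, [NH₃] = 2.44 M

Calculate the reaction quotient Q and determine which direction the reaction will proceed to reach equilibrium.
Q = 10.278, Q > K, reaction proceeds reverse (toward reactants)

Q = ([NH₃]^2) / ([N₂] × [H₂]^3)
  = ((2.44)^2) / ((1.09)·(0.81)^3) = 5.9536/0.57927 = 10.28
Since Q = 10.28 > Kc = 6.0, the reaction proceeds reverse (toward reactants) to reach equilibrium.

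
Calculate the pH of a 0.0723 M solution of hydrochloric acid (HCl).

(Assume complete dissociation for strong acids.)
pH = 1.14

[H⁺] = 0.0723 M for strong acid. pH = -log[H⁺] = -log(0.0723)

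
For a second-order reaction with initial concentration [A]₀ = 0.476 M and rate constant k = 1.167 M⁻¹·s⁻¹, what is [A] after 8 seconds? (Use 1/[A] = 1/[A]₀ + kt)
0.0874 M

1/[A] = 1/[A]₀ + k·t = 1/0.476 + (1.167)·(8) = 2.1008 + 9.3360 = 11.4368
[A] = 1/11.4368 = 0.0874 M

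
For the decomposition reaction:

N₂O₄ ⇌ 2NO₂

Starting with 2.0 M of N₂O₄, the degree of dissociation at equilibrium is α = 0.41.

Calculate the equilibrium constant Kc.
K_c = 2.2793

x = α·[A]₀ = 0.41 × 2.0 = 0.82 M dissociated.
At eq: [N₂O₄] = 2.0 − 0.82 = 1.18 M; [NO₂] = 2x = 1.64 M.
Kc = [NO₂]²/[N₂O₄] = (1.64)²/1.18 = 2.279.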